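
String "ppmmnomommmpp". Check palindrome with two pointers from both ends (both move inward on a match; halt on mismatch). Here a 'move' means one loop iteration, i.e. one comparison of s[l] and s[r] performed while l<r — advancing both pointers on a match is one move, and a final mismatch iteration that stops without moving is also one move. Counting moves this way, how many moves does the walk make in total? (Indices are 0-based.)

5 moves

l=0 r=12: 'p'=='p', l++,r--
l=1 r=11: 'p'=='p', l++,r--
l=2 r=10: 'm'=='m', l++,r--
l=3 r=9: 'm'=='m', l++,r--
l=4 r=8: 'n'!='m', stop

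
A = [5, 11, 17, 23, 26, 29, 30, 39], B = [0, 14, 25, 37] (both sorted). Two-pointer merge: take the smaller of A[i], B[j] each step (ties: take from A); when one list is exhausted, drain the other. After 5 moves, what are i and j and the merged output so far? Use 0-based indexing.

i=3, j=2, merged so far=[0, 5, 11, 14, 17]

[i=0,j=0] A[i]=5>B[j]=0 take 0 → j++
[i=0,j=1] A[i]=5<=B[j]=14 take 5 → i++
[i=1,j=1] A[i]=11<=B[j]=14 take 11 → i++
[i=2,j=1] A[i]=17>B[j]=14 take 14 → j++
[i=2,j=2] A[i]=17<=B[j]=25 take 17 → i++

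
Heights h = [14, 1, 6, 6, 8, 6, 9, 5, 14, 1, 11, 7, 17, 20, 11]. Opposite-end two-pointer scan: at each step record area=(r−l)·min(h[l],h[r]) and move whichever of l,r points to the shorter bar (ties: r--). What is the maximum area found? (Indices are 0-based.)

max area = 182

[0,14] min(14,11)*14=154 best=154 * → r--
[0,13] min(14,20)*13=182 best=182 * → l++
[1,13] min(1,20)*12=12 best=182 → l++
[2,13] min(6,20)*11=66 best=182 → l++
[3,13] min(6,20)*10=60 best=182 → l++
[4,13] min(8,20)*9=72 best=182 → l++
[5,13] min(6,20)*8=48 best=182 → l++
[6,13] min(9,20)*7=63 best=182 → l++
[7,13] min(5,20)*6=30 best=182 → l++
[8,13] min(14,20)*5=70 best=182 → l++
[9,13] min(1,20)*4=4 best=182 → l++
[10,13] min(11,20)*3=33 best=182 → l++
[11,13] min(7,20)*2=14 best=182 → l++
[12,13] min(17,20)*1=17 best=182 → l++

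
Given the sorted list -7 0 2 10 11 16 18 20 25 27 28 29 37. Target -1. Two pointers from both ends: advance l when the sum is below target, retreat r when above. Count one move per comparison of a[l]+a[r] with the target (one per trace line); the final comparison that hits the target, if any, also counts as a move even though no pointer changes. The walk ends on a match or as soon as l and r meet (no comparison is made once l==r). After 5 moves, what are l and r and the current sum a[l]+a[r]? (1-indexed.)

l=1, r=8, sum=13

[1,13] -7+37=30 >-1 → r--
[1,12] -7+29=22 >-1 → r--
[1,11] -7+28=21 >-1 → r--
[1,10] -7+27=20 >-1 → r--
[1,9] -7+25=18 >-1 → r--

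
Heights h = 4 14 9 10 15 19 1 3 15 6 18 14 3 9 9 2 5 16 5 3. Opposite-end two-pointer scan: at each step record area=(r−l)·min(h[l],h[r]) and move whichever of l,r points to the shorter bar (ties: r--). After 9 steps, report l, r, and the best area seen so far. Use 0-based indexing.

l=5, r=15, best area=224

l=0 r=19: min(4,3)*19=57 best=57 *, r--
l=0 r=18: min(4,5)*18=72 best=72 *, l++
l=1 r=18: min(14,5)*17=85 best=85 *, r--
l=1 r=17: min(14,16)*16=224 best=224 *, l++
l=2 r=17: min(9,16)*15=135 best=224, l++
l=3 r=17: min(10,16)*14=140 best=224, l++
l=4 r=17: min(15,16)*13=195 best=224, l++
l=5 r=17: min(19,16)*12=192 best=224, r--
l=5 r=16: min(19,5)*11=55 best=224, r--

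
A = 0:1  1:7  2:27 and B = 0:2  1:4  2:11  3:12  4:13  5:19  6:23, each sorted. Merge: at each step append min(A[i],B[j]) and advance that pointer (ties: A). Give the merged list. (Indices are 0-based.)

[i=0,j=0] A[i]=1<=B[j]=2 take 1 → i++
[i=1,j=0] A[i]=7>B[j]=2 take 2 → j++
[i=1,j=1] A[i]=7>B[j]=4 take 4 → j++
[i=1,j=2] A[i]=7<=B[j]=11 take 7 → i++
[i=2,j=2] A[i]=27>B[j]=11 take 11 → j++
[i=2,j=3] A[i]=27>B[j]=12 take 12 → j++
[i=2,j=4] A[i]=27>B[j]=13 take 13 → j++
[i=2,j=5] A[i]=27>B[j]=19 take 19 → j++
[i=2,j=6] A[i]=27>B[j]=23 take 23 → j++
[i=2,j=7] B done, take A[i]=27 → i++

[1, 2, 4, 7, 11, 12, 13, 19, 23, 27]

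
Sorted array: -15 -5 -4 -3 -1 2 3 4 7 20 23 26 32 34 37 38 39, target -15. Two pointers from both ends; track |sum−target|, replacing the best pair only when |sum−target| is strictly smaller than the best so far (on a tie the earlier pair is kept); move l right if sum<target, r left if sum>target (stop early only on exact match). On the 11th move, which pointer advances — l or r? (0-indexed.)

l=0 r=16: -15+39=24 d=39 *, r--
l=0 r=15: -15+38=23 d=38 *, r--
l=0 r=14: -15+37=22 d=37 *, r--
l=0 r=13: -15+34=19 d=34 *, r--
l=0 r=12: -15+32=17 d=32 *, r--
l=0 r=11: -15+26=11 d=26 *, r--
l=0 r=10: -15+23=8 d=23 *, r--
l=0 r=9: -15+20=5 d=20 *, r--
l=0 r=8: -15+7=-8 d=7 *, r--
l=0 r=7: -15+4=-11 d=4 *, r--
l=0 r=6: -15+3=-12 d=3 *, r--

r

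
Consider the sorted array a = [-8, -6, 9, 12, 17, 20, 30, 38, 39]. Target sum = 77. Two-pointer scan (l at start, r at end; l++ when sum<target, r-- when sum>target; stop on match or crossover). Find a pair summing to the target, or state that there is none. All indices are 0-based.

(38, 39)

[0,8] -8+39=31 <77 → l++
[1,8] -6+39=33 <77 → l++
[2,8] 9+39=48 <77 → l++
[3,8] 12+39=51 <77 → l++
[4,8] 17+39=56 <77 → l++
[5,8] 20+39=59 <77 → l++
[6,8] 30+39=69 <77 → l++
[7,8] 38+39=77 → found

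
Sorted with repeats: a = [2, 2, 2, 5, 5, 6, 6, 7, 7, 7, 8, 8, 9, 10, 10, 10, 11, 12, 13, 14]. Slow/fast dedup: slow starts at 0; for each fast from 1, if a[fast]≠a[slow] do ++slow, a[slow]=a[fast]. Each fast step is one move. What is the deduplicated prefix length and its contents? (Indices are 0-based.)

slow=0 fast=1: a[fast]=2=a[slow] dup, fast++
slow=0 fast=2: a[fast]=2=a[slow] dup, fast++
slow=0 fast=3: a[fast]=5≠a[slow]=2 write a[1]=5, slow++,fast++
slow=1 fast=4: a[fast]=5=a[slow] dup, fast++
slow=1 fast=5: a[fast]=6≠a[slow]=5 write a[2]=6, slow++,fast++
slow=2 fast=6: a[fast]=6=a[slow] dup, fast++
slow=2 fast=7: a[fast]=7≠a[slow]=6 write a[3]=7, slow++,fast++
slow=3 fast=8: a[fast]=7=a[slow] dup, fast++
slow=3 fast=9: a[fast]=7=a[slow] dup, fast++
slow=3 fast=10: a[fast]=8≠a[slow]=7 write a[4]=8, slow++,fast++
slow=4 fast=11: a[fast]=8=a[slow] dup, fast++
slow=4 fast=12: a[fast]=9≠a[slow]=8 write a[5]=9, slow++,fast++
slow=5 fast=13: a[fast]=10≠a[slow]=9 write a[6]=10, slow++,fast++
slow=6 fast=14: a[fast]=10=a[slow] dup, fast++
slow=6 fast=15: a[fast]=10=a[slow] dup, fast++
slow=6 fast=16: a[fast]=11≠a[slow]=10 write a[7]=11, slow++,fast++
slow=7 fast=17: a[fast]=12≠a[slow]=11 write a[8]=12, slow++,fast++
slow=8 fast=18: a[fast]=13≠a[slow]=12 write a[9]=13, slow++,fast++
slow=9 fast=19: a[fast]=14≠a[slow]=13 write a[10]=14, slow++,fast++

length 11; prefix = [2, 5, 6, 7, 8, 9, 10, 11, 12, 13, 14]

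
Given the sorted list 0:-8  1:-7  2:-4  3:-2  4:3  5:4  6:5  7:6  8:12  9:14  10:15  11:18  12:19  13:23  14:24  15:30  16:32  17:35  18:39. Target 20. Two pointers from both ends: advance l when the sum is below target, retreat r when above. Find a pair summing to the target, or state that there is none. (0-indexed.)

(-4, 24)

l=0 r=18: -8+39=31 >20, r--
l=0 r=17: -8+35=27 >20, r--
l=0 r=16: -8+32=24 >20, r--
l=0 r=15: -8+30=22 >20, r--
l=0 r=14: -8+24=16 <20, l++
l=1 r=14: -7+24=17 <20, l++
l=2 r=14: -4+24=20, found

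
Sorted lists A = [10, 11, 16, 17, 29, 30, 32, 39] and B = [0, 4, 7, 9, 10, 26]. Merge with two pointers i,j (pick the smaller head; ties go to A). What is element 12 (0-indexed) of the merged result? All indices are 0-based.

[i=0,j=0] A[i]=10>B[j]=0 take 0 → j++
[i=0,j=1] A[i]=10>B[j]=4 take 4 → j++
[i=0,j=2] A[i]=10>B[j]=7 take 7 → j++
[i=0,j=3] A[i]=10>B[j]=9 take 9 → j++
[i=0,j=4] A[i]=10<=B[j]=10 take 10 → i++
[i=1,j=4] A[i]=11>B[j]=10 take 10 → j++
[i=1,j=5] A[i]=11<=B[j]=26 take 11 → i++
[i=2,j=5] A[i]=16<=B[j]=26 take 16 → i++
[i=3,j=5] A[i]=17<=B[j]=26 take 17 → i++
[i=4,j=5] A[i]=29>B[j]=26 take 26 → j++
[i=4,j=6] B done, take A[i]=29 → i++
[i=5,j=6] B done, take A[i]=30 → i++
[i=6,j=6] B done, take A[i]=32 → i++
[i=7,j=6] B done, take A[i]=39 → i++

merged[12] = 32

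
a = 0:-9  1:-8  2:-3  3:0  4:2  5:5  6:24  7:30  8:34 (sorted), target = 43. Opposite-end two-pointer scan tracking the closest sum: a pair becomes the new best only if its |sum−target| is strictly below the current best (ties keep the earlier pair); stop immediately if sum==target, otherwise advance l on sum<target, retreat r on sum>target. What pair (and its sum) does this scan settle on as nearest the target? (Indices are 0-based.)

l=0 r=8: -9+34=25 d=18 *, l++
l=1 r=8: -8+34=26 d=17 *, l++
l=2 r=8: -3+34=31 d=12 *, l++
l=3 r=8: 0+34=34 d=9 *, l++
l=4 r=8: 2+34=36 d=7 *, l++
l=5 r=8: 5+34=39 d=4 *, l++
l=6 r=8: 24+34=58 d=15, r--
l=6 r=7: 24+30=54 d=11, r--

pair (5, 34) with sum 39 (|Δ|=4)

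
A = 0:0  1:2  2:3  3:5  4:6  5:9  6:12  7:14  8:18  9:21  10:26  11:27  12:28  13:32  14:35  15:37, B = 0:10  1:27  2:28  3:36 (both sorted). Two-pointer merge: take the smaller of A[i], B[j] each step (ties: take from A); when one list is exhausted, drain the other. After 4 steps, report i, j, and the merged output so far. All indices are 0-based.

i=4, j=0, merged so far=[0, 2, 3, 5]

i=0 j=0: A[i]=0<=B[j]=10 take 0, i++
i=1 j=0: A[i]=2<=B[j]=10 take 2, i++
i=2 j=0: A[i]=3<=B[j]=10 take 3, i++
i=3 j=0: A[i]=5<=B[j]=10 take 5, i++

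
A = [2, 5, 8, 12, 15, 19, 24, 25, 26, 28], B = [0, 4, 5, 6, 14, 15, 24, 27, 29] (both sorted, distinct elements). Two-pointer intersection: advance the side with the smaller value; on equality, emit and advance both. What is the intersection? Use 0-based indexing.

i=0 j=0: 2>0, j++
i=0 j=1: 2<4, i++
i=1 j=1: 5>4, j++
i=1 j=2: 5==5 emit, i++,j++
i=2 j=3: 8>6, j++
i=2 j=4: 8<14, i++
i=3 j=4: 12<14, i++
i=4 j=4: 15>14, j++
i=4 j=5: 15==15 emit, i++,j++
i=5 j=6: 19<24, i++
i=6 j=6: 24==24 emit, i++,j++
i=7 j=7: 25<27, i++
i=8 j=7: 26<27, i++
i=9 j=7: 28>27, j++
i=9 j=8: 28<29, i++

intersection = [5, 15, 24]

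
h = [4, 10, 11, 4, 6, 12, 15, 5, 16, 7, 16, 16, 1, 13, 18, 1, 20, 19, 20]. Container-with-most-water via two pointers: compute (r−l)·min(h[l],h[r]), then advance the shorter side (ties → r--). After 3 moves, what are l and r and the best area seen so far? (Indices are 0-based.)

l=3, r=18, best area=176

l=0 r=18: min(4,20)*18=72 best=72 *, l++
l=1 r=18: min(10,20)*17=170 best=170 *, l++
l=2 r=18: min(11,20)*16=176 best=176 *, l++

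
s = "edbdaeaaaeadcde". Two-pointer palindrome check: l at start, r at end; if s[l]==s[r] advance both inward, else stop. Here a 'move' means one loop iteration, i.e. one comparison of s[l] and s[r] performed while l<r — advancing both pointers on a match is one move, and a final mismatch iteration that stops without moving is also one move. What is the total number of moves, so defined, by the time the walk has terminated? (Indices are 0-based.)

[0,14] 'e'=='e' → l++,r--
[1,13] 'd'=='d' → l++,r--
[2,12] 'b'!='c' → stop

3 moves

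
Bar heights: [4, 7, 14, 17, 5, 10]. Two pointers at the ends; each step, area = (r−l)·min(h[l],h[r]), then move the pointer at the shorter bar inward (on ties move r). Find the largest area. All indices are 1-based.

max area = 30

[1,6] min(4,10)*5=20 best=20 * → l++
[2,6] min(7,10)*4=28 best=28 * → l++
[3,6] min(14,10)*3=30 best=30 * → r--
[3,5] min(14,5)*2=10 best=30 → r--
[3,4] min(14,17)*1=14 best=30 → l++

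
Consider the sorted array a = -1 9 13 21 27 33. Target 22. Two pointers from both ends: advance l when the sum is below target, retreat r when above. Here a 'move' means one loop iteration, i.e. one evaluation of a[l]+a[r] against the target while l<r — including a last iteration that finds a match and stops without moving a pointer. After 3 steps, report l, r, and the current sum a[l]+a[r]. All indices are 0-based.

[0,5] -1+33=32 >22 → r--
[0,4] -1+27=26 >22 → r--
[0,3] -1+21=20 <22 → l++

l=1, r=3, sum=30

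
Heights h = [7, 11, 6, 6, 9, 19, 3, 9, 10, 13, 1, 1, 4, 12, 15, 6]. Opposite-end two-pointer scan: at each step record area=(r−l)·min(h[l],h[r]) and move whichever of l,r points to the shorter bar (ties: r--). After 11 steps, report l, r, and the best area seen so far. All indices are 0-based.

[0,15] min(7,6)*15=90 best=90 * → r--
[0,14] min(7,15)*14=98 best=98 * → l++
[1,14] min(11,15)*13=143 best=143 * → l++
[2,14] min(6,15)*12=72 best=143 → l++
[3,14] min(6,15)*11=66 best=143 → l++
[4,14] min(9,15)*10=90 best=143 → l++
[5,14] min(19,15)*9=135 best=143 → r--
[5,13] min(19,12)*8=96 best=143 → r--
[5,12] min(19,4)*7=28 best=143 → r--
[5,11] min(19,1)*6=6 best=143 → r--
[5,10] min(19,1)*5=5 best=143 → r--

l=5, r=9, best area=143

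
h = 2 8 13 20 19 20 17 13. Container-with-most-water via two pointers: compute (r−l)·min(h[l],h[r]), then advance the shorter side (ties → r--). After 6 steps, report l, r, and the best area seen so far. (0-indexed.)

l=3, r=4, best area=65

[0,7] min(2,13)*7=14 best=14 * → l++
[1,7] min(8,13)*6=48 best=48 * → l++
[2,7] min(13,13)*5=65 best=65 * → r--
[2,6] min(13,17)*4=52 best=65 → l++
[3,6] min(20,17)*3=51 best=65 → r--
[3,5] min(20,20)*2=40 best=65 → r--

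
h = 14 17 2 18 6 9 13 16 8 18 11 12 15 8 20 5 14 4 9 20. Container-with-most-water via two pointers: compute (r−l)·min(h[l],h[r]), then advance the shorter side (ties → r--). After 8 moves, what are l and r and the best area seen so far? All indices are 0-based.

[0,19] min(14,20)*19=266 best=266 * → l++
[1,19] min(17,20)*18=306 best=306 * → l++
[2,19] min(2,20)*17=34 best=306 → l++
[3,19] min(18,20)*16=288 best=306 → l++
[4,19] min(6,20)*15=90 best=306 → l++
[5,19] min(9,20)*14=126 best=306 → l++
[6,19] min(13,20)*13=169 best=306 → l++
[7,19] min(16,20)*12=192 best=306 → l++

l=8, r=19, best area=306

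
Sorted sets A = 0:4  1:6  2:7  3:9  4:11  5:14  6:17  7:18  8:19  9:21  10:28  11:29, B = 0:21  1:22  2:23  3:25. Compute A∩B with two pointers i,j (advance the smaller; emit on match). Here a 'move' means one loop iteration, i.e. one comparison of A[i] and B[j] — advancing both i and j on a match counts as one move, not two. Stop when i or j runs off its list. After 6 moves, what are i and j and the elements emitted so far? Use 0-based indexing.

i=6, j=0, emitted=[]

i=0 j=0: 4<21, i++
i=1 j=0: 6<21, i++
i=2 j=0: 7<21, i++
i=3 j=0: 9<21, i++
i=4 j=0: 11<21, i++
i=5 j=0: 14<21, i++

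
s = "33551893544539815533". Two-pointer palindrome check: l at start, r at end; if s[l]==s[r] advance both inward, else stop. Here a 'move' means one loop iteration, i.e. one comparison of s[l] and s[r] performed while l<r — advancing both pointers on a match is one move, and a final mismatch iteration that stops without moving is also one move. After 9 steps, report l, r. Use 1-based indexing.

l=10, r=11

l=1 r=20: '3'=='3', l++,r--
l=2 r=19: '3'=='3', l++,r--
l=3 r=18: '5'=='5', l++,r--
l=4 r=17: '5'=='5', l++,r--
l=5 r=16: '1'=='1', l++,r--
l=6 r=15: '8'=='8', l++,r--
l=7 r=14: '9'=='9', l++,r--
l=8 r=13: '3'=='3', l++,r--
l=9 r=12: '5'=='5', l++,r--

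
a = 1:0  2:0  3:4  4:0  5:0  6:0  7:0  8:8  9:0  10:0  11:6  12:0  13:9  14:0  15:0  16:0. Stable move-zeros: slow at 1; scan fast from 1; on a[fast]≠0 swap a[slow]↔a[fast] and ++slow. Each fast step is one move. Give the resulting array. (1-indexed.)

[4, 8, 6, 9, 0, 0, 0, 0, 0, 0, 0, 0, 0, 0, 0, 0]

slow=1 fast=1: a[fast]=0, fast++
slow=1 fast=2: a[fast]=0, fast++
slow=1 fast=3: a[fast]=4≠0 swap→a[1]=4, slow++,fast++
slow=2 fast=4: a[fast]=0, fast++
slow=2 fast=5: a[fast]=0, fast++
slow=2 fast=6: a[fast]=0, fast++
slow=2 fast=7: a[fast]=0, fast++
slow=2 fast=8: a[fast]=8≠0 swap→a[2]=8, slow++,fast++
slow=3 fast=9: a[fast]=0, fast++
slow=3 fast=10: a[fast]=0, fast++
slow=3 fast=11: a[fast]=6≠0 swap→a[3]=6, slow++,fast++
slow=4 fast=12: a[fast]=0, fast++
slow=4 fast=13: a[fast]=9≠0 swap→a[4]=9, slow++,fast++
slow=5 fast=14: a[fast]=0, fast++
slow=5 fast=15: a[fast]=0, fast++
slow=5 fast=16: a[fast]=0, fast++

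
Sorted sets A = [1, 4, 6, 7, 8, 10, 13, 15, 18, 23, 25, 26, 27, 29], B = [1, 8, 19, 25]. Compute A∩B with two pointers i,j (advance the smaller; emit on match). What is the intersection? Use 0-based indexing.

intersection = [1, 8, 25]

i=0 j=0: 1==1 emit, i++,j++
i=1 j=1: 4<8, i++
i=2 j=1: 6<8, i++
i=3 j=1: 7<8, i++
i=4 j=1: 8==8 emit, i++,j++
i=5 j=2: 10<19, i++
i=6 j=2: 13<19, i++
i=7 j=2: 15<19, i++
i=8 j=2: 18<19, i++
i=9 j=2: 23>19, j++
i=9 j=3: 23<25, i++
i=10 j=3: 25==25 emit, i++,j++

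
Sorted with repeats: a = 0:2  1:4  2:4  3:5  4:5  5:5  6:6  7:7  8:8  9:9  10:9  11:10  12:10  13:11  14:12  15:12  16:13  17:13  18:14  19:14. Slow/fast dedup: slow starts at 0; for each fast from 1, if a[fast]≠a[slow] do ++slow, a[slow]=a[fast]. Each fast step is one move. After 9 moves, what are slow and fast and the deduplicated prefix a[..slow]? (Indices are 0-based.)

slow=6, fast=10, prefix=[2, 4, 5, 6, 7, 8, 9]

(s=0,f=1) a[fast]=4≠a[slow]=2 write a[1]=4 → slow++,fast++
(s=1,f=2) a[fast]=4=a[slow] dup → fast++
(s=1,f=3) a[fast]=5≠a[slow]=4 write a[2]=5 → slow++,fast++
(s=2,f=4) a[fast]=5=a[slow] dup → fast++
(s=2,f=5) a[fast]=5=a[slow] dup → fast++
(s=2,f=6) a[fast]=6≠a[slow]=5 write a[3]=6 → slow++,fast++
(s=3,f=7) a[fast]=7≠a[slow]=6 write a[4]=7 → slow++,fast++
(s=4,f=8) a[fast]=8≠a[slow]=7 write a[5]=8 → slow++,fast++
(s=5,f=9) a[fast]=9≠a[slow]=8 write a[6]=9 → slow++,fast++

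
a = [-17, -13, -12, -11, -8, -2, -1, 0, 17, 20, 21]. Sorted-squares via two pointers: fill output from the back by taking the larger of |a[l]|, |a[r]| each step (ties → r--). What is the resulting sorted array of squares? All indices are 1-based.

[0, 1, 4, 64, 121, 144, 169, 289, 289, 400, 441]

l=1 r=11: |-17|<=|21| out[11]=441, r--
l=1 r=10: |-17|<=|20| out[10]=400, r--
l=1 r=9: |-17|<=|17| out[9]=289, r--
l=1 r=8: |-17|>|0| out[8]=289, l++
l=2 r=8: |-13|>|0| out[7]=169, l++
l=3 r=8: |-12|>|0| out[6]=144, l++
l=4 r=8: |-11|>|0| out[5]=121, l++
l=5 r=8: |-8|>|0| out[4]=64, l++
l=6 r=8: |-2|>|0| out[3]=4, l++
l=7 r=8: |-1|>|0| out[2]=1, l++
l=8 r=8: |0|<=|0| out[1]=0, r--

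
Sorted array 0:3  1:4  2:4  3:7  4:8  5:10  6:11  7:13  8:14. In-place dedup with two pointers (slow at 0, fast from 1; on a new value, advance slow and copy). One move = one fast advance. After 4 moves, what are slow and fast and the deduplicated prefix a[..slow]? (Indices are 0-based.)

slow=0 fast=1: a[fast]=4≠a[slow]=3 write a[1]=4, slow++,fast++
slow=1 fast=2: a[fast]=4=a[slow] dup, fast++
slow=1 fast=3: a[fast]=7≠a[slow]=4 write a[2]=7, slow++,fast++
slow=2 fast=4: a[fast]=8≠a[slow]=7 write a[3]=8, slow++,fast++

slow=3, fast=5, prefix=[3, 4, 7, 8]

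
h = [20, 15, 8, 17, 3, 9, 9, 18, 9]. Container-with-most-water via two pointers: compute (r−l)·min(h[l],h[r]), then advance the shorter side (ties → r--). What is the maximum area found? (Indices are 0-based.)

[0,8] min(20,9)*8=72 best=72 * → r--
[0,7] min(20,18)*7=126 best=126 * → r--
[0,6] min(20,9)*6=54 best=126 → r--
[0,5] min(20,9)*5=45 best=126 → r--
[0,4] min(20,3)*4=12 best=126 → r--
[0,3] min(20,17)*3=51 best=126 → r--
[0,2] min(20,8)*2=16 best=126 → r--
[0,1] min(20,15)*1=15 best=126 → r--

max area = 126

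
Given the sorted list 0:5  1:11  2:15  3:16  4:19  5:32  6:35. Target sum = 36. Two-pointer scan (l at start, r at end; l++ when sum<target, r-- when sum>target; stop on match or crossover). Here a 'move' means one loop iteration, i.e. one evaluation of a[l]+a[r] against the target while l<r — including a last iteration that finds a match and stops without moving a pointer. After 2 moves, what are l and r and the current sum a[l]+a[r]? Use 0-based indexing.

l=0 r=6: 5+35=40 >36, r--
l=0 r=5: 5+32=37 >36, r--

l=0, r=4, sum=24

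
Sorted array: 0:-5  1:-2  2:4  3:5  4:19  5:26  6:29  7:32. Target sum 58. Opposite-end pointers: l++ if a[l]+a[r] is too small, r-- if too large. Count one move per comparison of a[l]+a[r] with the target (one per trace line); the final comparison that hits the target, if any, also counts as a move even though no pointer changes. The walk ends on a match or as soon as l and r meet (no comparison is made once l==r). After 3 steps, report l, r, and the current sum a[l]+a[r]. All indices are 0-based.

l=3, r=7, sum=37

l=0 r=7: -5+32=27 <58, l++
l=1 r=7: -2+32=30 <58, l++
l=2 r=7: 4+32=36 <58, l++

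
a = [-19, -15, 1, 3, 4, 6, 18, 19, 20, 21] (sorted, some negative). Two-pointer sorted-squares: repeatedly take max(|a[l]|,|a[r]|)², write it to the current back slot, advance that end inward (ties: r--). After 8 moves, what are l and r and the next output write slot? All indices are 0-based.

l=2, r=3, next write slot=1

[0,9] |-19|<=|21| out[9]=441 → r--
[0,8] |-19|<=|20| out[8]=400 → r--
[0,7] |-19|<=|19| out[7]=361 → r--
[0,6] |-19|>|18| out[6]=361 → l++
[1,6] |-15|<=|18| out[5]=324 → r--
[1,5] |-15|>|6| out[4]=225 → l++
[2,5] |1|<=|6| out[3]=36 → r--
[2,4] |1|<=|4| out[2]=16 → r--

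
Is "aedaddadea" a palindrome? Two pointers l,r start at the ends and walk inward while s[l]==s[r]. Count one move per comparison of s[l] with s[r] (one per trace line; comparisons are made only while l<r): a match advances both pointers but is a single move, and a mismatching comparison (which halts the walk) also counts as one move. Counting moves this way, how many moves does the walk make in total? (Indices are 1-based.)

l=1 r=10: 'a'=='a', l++,r--
l=2 r=9: 'e'=='e', l++,r--
l=3 r=8: 'd'=='d', l++,r--
l=4 r=7: 'a'=='a', l++,r--
l=5 r=6: 'd'=='d', l++,r--

5 moves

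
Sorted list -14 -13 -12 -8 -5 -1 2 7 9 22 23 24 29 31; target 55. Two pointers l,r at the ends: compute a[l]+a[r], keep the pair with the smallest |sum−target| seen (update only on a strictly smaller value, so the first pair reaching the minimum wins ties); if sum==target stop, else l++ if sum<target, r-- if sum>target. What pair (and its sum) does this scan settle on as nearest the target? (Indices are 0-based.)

pair (24, 31) with sum 55 (|Δ|=0)

l=0 r=13: -14+31=17 d=38 *, l++
l=1 r=13: -13+31=18 d=37 *, l++
l=2 r=13: -12+31=19 d=36 *, l++
l=3 r=13: -8+31=23 d=32 *, l++
l=4 r=13: -5+31=26 d=29 *, l++
l=5 r=13: -1+31=30 d=25 *, l++
l=6 r=13: 2+31=33 d=22 *, l++
l=7 r=13: 7+31=38 d=17 *, l++
l=8 r=13: 9+31=40 d=15 *, l++
l=9 r=13: 22+31=53 d=2 *, l++
l=10 r=13: 23+31=54 d=1 *, l++
l=11 r=13: 24+31=55 d=0 *, stop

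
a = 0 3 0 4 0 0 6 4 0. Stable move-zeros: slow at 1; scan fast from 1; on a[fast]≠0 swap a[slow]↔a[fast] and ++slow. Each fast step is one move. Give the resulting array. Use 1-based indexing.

[3, 4, 6, 4, 0, 0, 0, 0, 0]

slow=1 fast=1: a[fast]=0, fast++
slow=1 fast=2: a[fast]=3≠0 swap→a[1]=3, slow++,fast++
slow=2 fast=3: a[fast]=0, fast++
slow=2 fast=4: a[fast]=4≠0 swap→a[2]=4, slow++,fast++
slow=3 fast=5: a[fast]=0, fast++
slow=3 fast=6: a[fast]=0, fast++
slow=3 fast=7: a[fast]=6≠0 swap→a[3]=6, slow++,fast++
slow=4 fast=8: a[fast]=4≠0 swap→a[4]=4, slow++,fast++
slow=5 fast=9: a[fast]=0, fast++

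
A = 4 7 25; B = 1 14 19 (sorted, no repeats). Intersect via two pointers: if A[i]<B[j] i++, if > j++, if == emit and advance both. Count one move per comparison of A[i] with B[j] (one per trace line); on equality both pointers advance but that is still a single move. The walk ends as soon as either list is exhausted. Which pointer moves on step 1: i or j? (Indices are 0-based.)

j

i=0 j=0: 4>1, j++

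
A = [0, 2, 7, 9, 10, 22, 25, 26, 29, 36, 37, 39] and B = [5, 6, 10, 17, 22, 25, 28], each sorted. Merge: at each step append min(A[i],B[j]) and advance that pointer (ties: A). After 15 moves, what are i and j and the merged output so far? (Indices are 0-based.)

i=8, j=7, merged so far=[0, 2, 5, 6, 7, 9, 10, 10, 17, 22, 22, 25, 25, 26, 28]

i=0 j=0: A[i]=0<=B[j]=5 take 0, i++
i=1 j=0: A[i]=2<=B[j]=5 take 2, i++
i=2 j=0: A[i]=7>B[j]=5 take 5, j++
i=2 j=1: A[i]=7>B[j]=6 take 6, j++
i=2 j=2: A[i]=7<=B[j]=10 take 7, i++
i=3 j=2: A[i]=9<=B[j]=10 take 9, i++
i=4 j=2: A[i]=10<=B[j]=10 take 10, i++
i=5 j=2: A[i]=22>B[j]=10 take 10, j++
i=5 j=3: A[i]=22>B[j]=17 take 17, j++
i=5 j=4: A[i]=22<=B[j]=22 take 22, i++
i=6 j=4: A[i]=25>B[j]=22 take 22, j++
i=6 j=5: A[i]=25<=B[j]=25 take 25, i++
i=7 j=5: A[i]=26>B[j]=25 take 25, j++
i=7 j=6: A[i]=26<=B[j]=28 take 26, i++
i=8 j=6: A[i]=29>B[j]=28 take 28, j++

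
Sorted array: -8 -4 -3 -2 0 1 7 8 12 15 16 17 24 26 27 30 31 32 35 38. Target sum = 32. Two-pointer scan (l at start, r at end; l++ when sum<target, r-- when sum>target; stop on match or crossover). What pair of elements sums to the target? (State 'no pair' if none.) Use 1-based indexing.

l=1 r=20: -8+38=30 <32, l++
l=2 r=20: -4+38=34 >32, r--
l=2 r=19: -4+35=31 <32, l++
l=3 r=19: -3+35=32, found

(-3, 35)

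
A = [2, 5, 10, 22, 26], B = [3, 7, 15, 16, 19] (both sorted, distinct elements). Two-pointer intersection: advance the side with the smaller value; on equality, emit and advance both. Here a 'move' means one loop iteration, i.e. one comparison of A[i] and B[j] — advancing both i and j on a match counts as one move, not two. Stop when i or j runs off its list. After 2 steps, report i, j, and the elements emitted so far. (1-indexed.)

[i=1,j=1] 2<3 → i++
[i=2,j=1] 5>3 → j++

i=2, j=2, emitted=[]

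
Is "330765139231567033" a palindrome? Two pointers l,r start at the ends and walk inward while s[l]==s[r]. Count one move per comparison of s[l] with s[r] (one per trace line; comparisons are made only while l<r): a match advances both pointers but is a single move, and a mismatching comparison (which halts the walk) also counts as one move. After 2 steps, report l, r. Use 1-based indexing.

l=3, r=16

l=1 r=18: '3'=='3', l++,r--
l=2 r=17: '3'=='3', l++,r--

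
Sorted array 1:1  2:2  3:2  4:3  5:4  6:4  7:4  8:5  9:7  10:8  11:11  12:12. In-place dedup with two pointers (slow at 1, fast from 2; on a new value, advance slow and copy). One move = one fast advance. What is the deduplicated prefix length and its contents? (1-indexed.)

length 9; prefix = [1, 2, 3, 4, 5, 7, 8, 11, 12]

slow=1 fast=2: a[fast]=2≠a[slow]=1 write a[2]=2, slow++,fast++
slow=2 fast=3: a[fast]=2=a[slow] dup, fast++
slow=2 fast=4: a[fast]=3≠a[slow]=2 write a[3]=3, slow++,fast++
slow=3 fast=5: a[fast]=4≠a[slow]=3 write a[4]=4, slow++,fast++
slow=4 fast=6: a[fast]=4=a[slow] dup, fast++
slow=4 fast=7: a[fast]=4=a[slow] dup, fast++
slow=4 fast=8: a[fast]=5≠a[slow]=4 write a[5]=5, slow++,fast++
slow=5 fast=9: a[fast]=7≠a[slow]=5 write a[6]=7, slow++,fast++
slow=6 fast=10: a[fast]=8≠a[slow]=7 write a[7]=8, slow++,fast++
slow=7 fast=11: a[fast]=11≠a[slow]=8 write a[8]=11, slow++,fast++
slow=8 fast=12: a[fast]=12≠a[slow]=11 write a[9]=12, slow++,fast++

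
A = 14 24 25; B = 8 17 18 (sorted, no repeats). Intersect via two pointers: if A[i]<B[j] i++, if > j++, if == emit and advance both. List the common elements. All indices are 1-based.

intersection = []

i=1 j=1: 14>8, j++
i=1 j=2: 14<17, i++
i=2 j=2: 24>17, j++
i=2 j=3: 24>18, j++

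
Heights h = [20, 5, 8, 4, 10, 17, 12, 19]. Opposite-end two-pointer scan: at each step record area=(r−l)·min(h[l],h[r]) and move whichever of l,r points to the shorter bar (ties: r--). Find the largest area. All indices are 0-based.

l=0 r=7: min(20,19)*7=133 best=133 *, r--
l=0 r=6: min(20,12)*6=72 best=133, r--
l=0 r=5: min(20,17)*5=85 best=133, r--
l=0 r=4: min(20,10)*4=40 best=133, r--
l=0 r=3: min(20,4)*3=12 best=133, r--
l=0 r=2: min(20,8)*2=16 best=133, r--
l=0 r=1: min(20,5)*1=5 best=133, r--

max area = 133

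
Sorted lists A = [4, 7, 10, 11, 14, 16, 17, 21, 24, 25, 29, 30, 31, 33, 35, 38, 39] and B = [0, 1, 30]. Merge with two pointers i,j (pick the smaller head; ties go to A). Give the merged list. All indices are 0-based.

i=0 j=0: A[i]=4>B[j]=0 take 0, j++
i=0 j=1: A[i]=4>B[j]=1 take 1, j++
i=0 j=2: A[i]=4<=B[j]=30 take 4, i++
i=1 j=2: A[i]=7<=B[j]=30 take 7, i++
i=2 j=2: A[i]=10<=B[j]=30 take 10, i++
i=3 j=2: A[i]=11<=B[j]=30 take 11, i++
i=4 j=2: A[i]=14<=B[j]=30 take 14, i++
i=5 j=2: A[i]=16<=B[j]=30 take 16, i++
i=6 j=2: A[i]=17<=B[j]=30 take 17, i++
i=7 j=2: A[i]=21<=B[j]=30 take 21, i++
i=8 j=2: A[i]=24<=B[j]=30 take 24, i++
i=9 j=2: A[i]=25<=B[j]=30 take 25, i++
i=10 j=2: A[i]=29<=B[j]=30 take 29, i++
i=11 j=2: A[i]=30<=B[j]=30 take 30, i++
i=12 j=2: A[i]=31>B[j]=30 take 30, j++
i=12 j=3: B done, take A[i]=31, i++
i=13 j=3: B done, take A[i]=33, i++
i=14 j=3: B done, take A[i]=35, i++
i=15 j=3: B done, take A[i]=38, i++
i=16 j=3: B done, take A[i]=39, i++

[0, 1, 4, 7, 10, 11, 14, 16, 17, 21, 24, 25, 29, 30, 30, 31, 33, 35, 38, 39]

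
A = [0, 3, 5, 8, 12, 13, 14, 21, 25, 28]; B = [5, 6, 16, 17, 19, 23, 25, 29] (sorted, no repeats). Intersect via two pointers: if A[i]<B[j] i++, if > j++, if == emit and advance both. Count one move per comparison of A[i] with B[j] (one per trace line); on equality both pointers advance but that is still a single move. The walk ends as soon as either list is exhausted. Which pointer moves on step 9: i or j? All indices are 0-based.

j

i=0 j=0: 0<5, i++
i=1 j=0: 3<5, i++
i=2 j=0: 5==5 emit, i++,j++
i=3 j=1: 8>6, j++
i=3 j=2: 8<16, i++
i=4 j=2: 12<16, i++
i=5 j=2: 13<16, i++
i=6 j=2: 14<16, i++
i=7 j=2: 21>16, j++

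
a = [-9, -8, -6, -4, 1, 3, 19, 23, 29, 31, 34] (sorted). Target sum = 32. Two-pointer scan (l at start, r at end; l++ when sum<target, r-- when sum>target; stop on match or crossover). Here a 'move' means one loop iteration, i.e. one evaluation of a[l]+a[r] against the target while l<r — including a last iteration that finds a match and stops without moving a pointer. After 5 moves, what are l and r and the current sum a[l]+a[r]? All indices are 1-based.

l=1 r=11: -9+34=25 <32, l++
l=2 r=11: -8+34=26 <32, l++
l=3 r=11: -6+34=28 <32, l++
l=4 r=11: -4+34=30 <32, l++
l=5 r=11: 1+34=35 >32, r--

l=5, r=10, sum=32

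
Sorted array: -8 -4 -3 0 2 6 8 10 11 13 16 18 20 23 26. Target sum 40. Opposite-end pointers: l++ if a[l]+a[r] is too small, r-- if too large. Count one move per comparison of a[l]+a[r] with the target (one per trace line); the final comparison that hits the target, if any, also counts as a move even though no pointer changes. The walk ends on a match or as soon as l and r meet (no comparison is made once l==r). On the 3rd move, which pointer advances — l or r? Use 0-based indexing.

l=0 r=14: -8+26=18 <40, l++
l=1 r=14: -4+26=22 <40, l++
l=2 r=14: -3+26=23 <40, l++

l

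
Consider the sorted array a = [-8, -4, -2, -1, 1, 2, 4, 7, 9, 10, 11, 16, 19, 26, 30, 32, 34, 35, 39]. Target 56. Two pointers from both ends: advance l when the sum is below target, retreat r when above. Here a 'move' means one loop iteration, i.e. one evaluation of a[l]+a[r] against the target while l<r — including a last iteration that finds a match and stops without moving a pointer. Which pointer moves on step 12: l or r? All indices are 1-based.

l

l=1 r=19: -8+39=31 <56, l++
l=2 r=19: -4+39=35 <56, l++
l=3 r=19: -2+39=37 <56, l++
l=4 r=19: -1+39=38 <56, l++
l=5 r=19: 1+39=40 <56, l++
l=6 r=19: 2+39=41 <56, l++
l=7 r=19: 4+39=43 <56, l++
l=8 r=19: 7+39=46 <56, l++
l=9 r=19: 9+39=48 <56, l++
l=10 r=19: 10+39=49 <56, l++
l=11 r=19: 11+39=50 <56, l++
l=12 r=19: 16+39=55 <56, l++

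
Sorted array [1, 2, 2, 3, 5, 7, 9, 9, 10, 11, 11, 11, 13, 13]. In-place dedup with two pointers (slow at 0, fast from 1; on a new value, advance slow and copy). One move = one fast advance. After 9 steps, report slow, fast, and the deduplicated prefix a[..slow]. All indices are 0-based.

(s=0,f=1) a[fast]=2≠a[slow]=1 write a[1]=2 → slow++,fast++
(s=1,f=2) a[fast]=2=a[slow] dup → fast++
(s=1,f=3) a[fast]=3≠a[slow]=2 write a[2]=3 → slow++,fast++
(s=2,f=4) a[fast]=5≠a[slow]=3 write a[3]=5 → slow++,fast++
(s=3,f=5) a[fast]=7≠a[slow]=5 write a[4]=7 → slow++,fast++
(s=4,f=6) a[fast]=9≠a[slow]=7 write a[5]=9 → slow++,fast++
(s=5,f=7) a[fast]=9=a[slow] dup → fast++
(s=5,f=8) a[fast]=10≠a[slow]=9 write a[6]=10 → slow++,fast++
(s=6,f=9) a[fast]=11≠a[slow]=10 write a[7]=11 → slow++,fast++

slow=7, fast=10, prefix=[1, 2, 3, 5, 7, 9, 10, 11]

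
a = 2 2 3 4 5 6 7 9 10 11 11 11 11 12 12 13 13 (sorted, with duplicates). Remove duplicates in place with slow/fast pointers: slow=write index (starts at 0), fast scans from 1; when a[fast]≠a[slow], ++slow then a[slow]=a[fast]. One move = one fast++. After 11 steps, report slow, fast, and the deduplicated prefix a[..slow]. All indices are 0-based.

slow=0 fast=1: a[fast]=2=a[slow] dup, fast++
slow=0 fast=2: a[fast]=3≠a[slow]=2 write a[1]=3, slow++,fast++
slow=1 fast=3: a[fast]=4≠a[slow]=3 write a[2]=4, slow++,fast++
slow=2 fast=4: a[fast]=5≠a[slow]=4 write a[3]=5, slow++,fast++
slow=3 fast=5: a[fast]=6≠a[slow]=5 write a[4]=6, slow++,fast++
slow=4 fast=6: a[fast]=7≠a[slow]=6 write a[5]=7, slow++,fast++
slow=5 fast=7: a[fast]=9≠a[slow]=7 write a[6]=9, slow++,fast++
slow=6 fast=8: a[fast]=10≠a[slow]=9 write a[7]=10, slow++,fast++
slow=7 fast=9: a[fast]=11≠a[slow]=10 write a[8]=11, slow++,fast++
slow=8 fast=10: a[fast]=11=a[slow] dup, fast++
slow=8 fast=11: a[fast]=11=a[slow] dup, fast++

slow=8, fast=12, prefix=[2, 3, 4, 5, 6, 7, 9, 10, 11]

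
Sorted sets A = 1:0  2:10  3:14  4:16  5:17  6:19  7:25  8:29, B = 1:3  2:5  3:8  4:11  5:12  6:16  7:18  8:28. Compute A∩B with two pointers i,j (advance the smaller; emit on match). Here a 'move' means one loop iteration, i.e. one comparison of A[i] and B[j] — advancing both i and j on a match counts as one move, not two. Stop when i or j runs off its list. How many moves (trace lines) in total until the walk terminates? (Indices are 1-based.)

i=1 j=1: 0<3, i++
i=2 j=1: 10>3, j++
i=2 j=2: 10>5, j++
i=2 j=3: 10>8, j++
i=2 j=4: 10<11, i++
i=3 j=4: 14>11, j++
i=3 j=5: 14>12, j++
i=3 j=6: 14<16, i++
i=4 j=6: 16==16 emit, i++,j++
i=5 j=7: 17<18, i++
i=6 j=7: 19>18, j++
i=6 j=8: 19<28, i++
i=7 j=8: 25<28, i++
i=8 j=8: 29>28, j++

14 moves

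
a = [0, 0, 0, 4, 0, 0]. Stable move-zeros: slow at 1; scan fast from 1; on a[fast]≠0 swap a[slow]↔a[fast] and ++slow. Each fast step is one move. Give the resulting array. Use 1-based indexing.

[4, 0, 0, 0, 0, 0]

(s=1,f=1) a[fast]=0 → fast++
(s=1,f=2) a[fast]=0 → fast++
(s=1,f=3) a[fast]=0 → fast++
(s=1,f=4) a[fast]=4≠0 swap→a[1]=4 → slow++,fast++
(s=2,f=5) a[fast]=0 → fast++
(s=2,f=6) a[fast]=0 → fast++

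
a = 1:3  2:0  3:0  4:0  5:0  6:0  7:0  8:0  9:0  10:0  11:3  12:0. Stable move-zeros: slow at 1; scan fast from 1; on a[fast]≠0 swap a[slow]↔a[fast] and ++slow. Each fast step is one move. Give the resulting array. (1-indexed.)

slow=1 fast=1: a[fast]=3≠0 swap→a[1]=3, slow++,fast++
slow=2 fast=2: a[fast]=0, fast++
slow=2 fast=3: a[fast]=0, fast++
slow=2 fast=4: a[fast]=0, fast++
slow=2 fast=5: a[fast]=0, fast++
slow=2 fast=6: a[fast]=0, fast++
slow=2 fast=7: a[fast]=0, fast++
slow=2 fast=8: a[fast]=0, fast++
slow=2 fast=9: a[fast]=0, fast++
slow=2 fast=10: a[fast]=0, fast++
slow=2 fast=11: a[fast]=3≠0 swap→a[2]=3, slow++,fast++
slow=3 fast=12: a[fast]=0, fast++

[3, 3, 0, 0, 0, 0, 0, 0, 0, 0, 0, 0]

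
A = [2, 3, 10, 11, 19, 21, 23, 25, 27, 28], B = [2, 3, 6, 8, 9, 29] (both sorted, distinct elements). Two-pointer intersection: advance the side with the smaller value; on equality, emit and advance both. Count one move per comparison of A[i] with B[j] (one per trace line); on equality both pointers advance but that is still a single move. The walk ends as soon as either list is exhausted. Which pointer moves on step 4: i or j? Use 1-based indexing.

j

i=1 j=1: 2==2 emit, i++,j++
i=2 j=2: 3==3 emit, i++,j++
i=3 j=3: 10>6, j++
i=3 j=4: 10>8, j++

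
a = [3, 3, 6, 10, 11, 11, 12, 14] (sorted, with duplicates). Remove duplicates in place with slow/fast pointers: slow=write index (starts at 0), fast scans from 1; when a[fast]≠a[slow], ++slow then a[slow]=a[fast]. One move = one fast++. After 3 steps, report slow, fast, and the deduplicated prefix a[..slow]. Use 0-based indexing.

slow=2, fast=4, prefix=[3, 6, 10]

slow=0 fast=1: a[fast]=3=a[slow] dup, fast++
slow=0 fast=2: a[fast]=6≠a[slow]=3 write a[1]=6, slow++,fast++
slow=1 fast=3: a[fast]=10≠a[slow]=6 write a[2]=10, slow++,fast++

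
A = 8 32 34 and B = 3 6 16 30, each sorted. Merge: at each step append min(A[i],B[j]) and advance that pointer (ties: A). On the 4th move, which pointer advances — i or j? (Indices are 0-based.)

[i=0,j=0] A[i]=8>B[j]=3 take 3 → j++
[i=0,j=1] A[i]=8>B[j]=6 take 6 → j++
[i=0,j=2] A[i]=8<=B[j]=16 take 8 → i++
[i=1,j=2] A[i]=32>B[j]=16 take 16 → j++

j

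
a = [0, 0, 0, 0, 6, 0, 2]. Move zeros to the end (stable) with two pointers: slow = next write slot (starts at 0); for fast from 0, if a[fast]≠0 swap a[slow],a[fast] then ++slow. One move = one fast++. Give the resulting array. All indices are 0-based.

(s=0,f=0) a[fast]=0 → fast++
(s=0,f=1) a[fast]=0 → fast++
(s=0,f=2) a[fast]=0 → fast++
(s=0,f=3) a[fast]=0 → fast++
(s=0,f=4) a[fast]=6≠0 swap→a[0]=6 → slow++,fast++
(s=1,f=5) a[fast]=0 → fast++
(s=1,f=6) a[fast]=2≠0 swap→a[1]=2 → slow++,fast++

[6, 2, 0, 0, 0, 0, 0]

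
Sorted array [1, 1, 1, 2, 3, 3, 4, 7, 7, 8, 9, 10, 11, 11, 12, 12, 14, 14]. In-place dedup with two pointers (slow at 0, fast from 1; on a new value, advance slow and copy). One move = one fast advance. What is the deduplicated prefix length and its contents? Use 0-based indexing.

length 11; prefix = [1, 2, 3, 4, 7, 8, 9, 10, 11, 12, 14]

slow=0 fast=1: a[fast]=1=a[slow] dup, fast++
slow=0 fast=2: a[fast]=1=a[slow] dup, fast++
slow=0 fast=3: a[fast]=2≠a[slow]=1 write a[1]=2, slow++,fast++
slow=1 fast=4: a[fast]=3≠a[slow]=2 write a[2]=3, slow++,fast++
slow=2 fast=5: a[fast]=3=a[slow] dup, fast++
slow=2 fast=6: a[fast]=4≠a[slow]=3 write a[3]=4, slow++,fast++
slow=3 fast=7: a[fast]=7≠a[slow]=4 write a[4]=7, slow++,fast++
slow=4 fast=8: a[fast]=7=a[slow] dup, fast++
slow=4 fast=9: a[fast]=8≠a[slow]=7 write a[5]=8, slow++,fast++
slow=5 fast=10: a[fast]=9≠a[slow]=8 write a[6]=9, slow++,fast++
slow=6 fast=11: a[fast]=10≠a[slow]=9 write a[7]=10, slow++,fast++
slow=7 fast=12: a[fast]=11≠a[slow]=10 write a[8]=11, slow++,fast++
slow=8 fast=13: a[fast]=11=a[slow] dup, fast++
slow=8 fast=14: a[fast]=12≠a[slow]=11 write a[9]=12, slow++,fast++
slow=9 fast=15: a[fast]=12=a[slow] dup, fast++
slow=9 fast=16: a[fast]=14≠a[slow]=12 write a[10]=14, slow++,fast++
slow=10 fast=17: a[fast]=14=a[slow] dup, fast++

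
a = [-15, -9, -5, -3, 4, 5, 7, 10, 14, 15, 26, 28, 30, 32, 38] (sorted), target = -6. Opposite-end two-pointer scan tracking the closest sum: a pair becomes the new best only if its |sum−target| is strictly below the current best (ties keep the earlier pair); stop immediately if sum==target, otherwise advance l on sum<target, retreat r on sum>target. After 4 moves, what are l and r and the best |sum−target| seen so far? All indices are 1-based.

l=1, r=11, best |Δ|=19

[1,15] -15+38=23 d=29 * → r--
[1,14] -15+32=17 d=23 * → r--
[1,13] -15+30=15 d=21 * → r--
[1,12] -15+28=13 d=19 * → r--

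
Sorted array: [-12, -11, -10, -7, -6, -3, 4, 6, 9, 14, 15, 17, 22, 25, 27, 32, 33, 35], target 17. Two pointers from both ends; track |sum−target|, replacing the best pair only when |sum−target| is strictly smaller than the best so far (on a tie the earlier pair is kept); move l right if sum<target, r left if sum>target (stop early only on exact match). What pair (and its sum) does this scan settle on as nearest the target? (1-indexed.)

pair (-10, 27) with sum 17 (|Δ|=0)

[1,18] -12+35=23 d=6 * → r--
[1,17] -12+33=21 d=4 * → r--
[1,16] -12+32=20 d=3 * → r--
[1,15] -12+27=15 d=2 * → l++
[2,15] -11+27=16 d=1 * → l++
[3,15] -10+27=17 d=0 * → stop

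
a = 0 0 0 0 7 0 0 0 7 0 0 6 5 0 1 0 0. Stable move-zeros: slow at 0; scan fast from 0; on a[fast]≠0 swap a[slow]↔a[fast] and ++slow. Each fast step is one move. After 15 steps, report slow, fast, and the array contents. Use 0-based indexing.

slow=5, fast=15, a=[7, 7, 6, 5, 1, 0, 0, 0, 0, 0, 0, 0, 0, 0, 0, 0, 0]

(s=0,f=0) a[fast]=0 → fast++
(s=0,f=1) a[fast]=0 → fast++
(s=0,f=2) a[fast]=0 → fast++
(s=0,f=3) a[fast]=0 → fast++
(s=0,f=4) a[fast]=7≠0 swap→a[0]=7 → slow++,fast++
(s=1,f=5) a[fast]=0 → fast++
(s=1,f=6) a[fast]=0 → fast++
(s=1,f=7) a[fast]=0 → fast++
(s=1,f=8) a[fast]=7≠0 swap→a[1]=7 → slow++,fast++
(s=2,f=9) a[fast]=0 → fast++
(s=2,f=10) a[fast]=0 → fast++
(s=2,f=11) a[fast]=6≠0 swap→a[2]=6 → slow++,fast++
(s=3,f=12) a[fast]=5≠0 swap→a[3]=5 → slow++,fast++
(s=4,f=13) a[fast]=0 → fast++
(s=4,f=14) a[fast]=1≠0 swap→a[4]=1 → slow++,fast++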